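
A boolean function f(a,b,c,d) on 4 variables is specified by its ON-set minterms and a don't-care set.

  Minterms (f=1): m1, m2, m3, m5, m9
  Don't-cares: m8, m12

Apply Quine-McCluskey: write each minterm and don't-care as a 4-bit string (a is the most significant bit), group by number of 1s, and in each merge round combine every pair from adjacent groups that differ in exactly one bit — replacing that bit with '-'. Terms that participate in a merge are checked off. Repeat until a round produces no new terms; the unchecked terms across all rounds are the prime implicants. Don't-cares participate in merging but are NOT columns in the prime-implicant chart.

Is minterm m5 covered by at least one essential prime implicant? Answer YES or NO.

YES

Round 0: 0001✓ 0010✓ 0011✓ 0101✓ 1000✓ 1001✓ 1100✓
Round 1: -001 0-01 00-1 001- 1-00 100-
PIs = {-001, 0-01, 00-1, 001-, 1-00, 100-}
Coverage chart:
  m1: -001,0-01,00-1
  m2: 001- ←essential
  m3: 00-1,001-
  m5: 0-01 ←essential
  m9: -001,100-
Essential: 0-01, 001-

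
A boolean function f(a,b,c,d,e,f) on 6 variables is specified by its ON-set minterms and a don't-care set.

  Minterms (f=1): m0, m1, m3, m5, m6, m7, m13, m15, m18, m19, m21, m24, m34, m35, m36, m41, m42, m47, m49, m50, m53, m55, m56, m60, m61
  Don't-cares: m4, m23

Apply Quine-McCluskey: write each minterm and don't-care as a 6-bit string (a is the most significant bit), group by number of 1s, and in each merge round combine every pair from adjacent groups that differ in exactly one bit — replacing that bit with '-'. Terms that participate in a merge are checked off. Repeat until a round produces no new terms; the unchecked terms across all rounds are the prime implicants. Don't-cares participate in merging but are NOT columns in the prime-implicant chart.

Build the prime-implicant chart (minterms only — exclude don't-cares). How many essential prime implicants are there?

Round 0: 000000✓ 000001✓ 000011✓ 000100✓ 000101✓ 000110✓ 000111✓ 001101✓ 001111✓ 010010✓ 010011✓ 010101✓ 010111✓ 011000✓ 100010✓ 100011✓ 100100✓ 101001 101010✓ 101111✓ 110001✓ 110010✓ 110101✓ 110111✓ 111000✓ 111100✓ 111101✓
Round 1: -00011 -00100 -01111 -10010 -10101✓ -10111✓ -11000 0-0011✓ 0-0101✓ 0-0111✓ 00-101✓ 00-111✓ 000-00✓ 000-01✓ 000-11✓ 0000-1✓ 00000-✓ 0001-0✓ 0001-1✓ 00010-✓ 00011-✓ 0011-1✓ 010-11✓ 01001- 0101-1✓ 1-0010 10-010 10001- 11-101 110-01 1101-1✓ 111-00 11110-
Round 2: -101-1 0-0-11 0-01-1 00-1-1 000--1 000-0- 0001--
PIs = {-00011, -00100, -01111, -10010, -101-1, -11000, 0-0-11, 0-01-1, 00-1-1, 000--1, 000-0-, 0001--, 01001-, 1-0010, 10-010, 10001-, 101001, 11-101, 110-01, 111-00, 11110-}
Coverage chart:
  m0: 000-0- ←essential
  m1: 000--1,000-0-
  m3: -00011,0-0-11,000--1
  m5: 0-01-1,00-1-1,000--1,000-0-,0001--
  m6: 0001-- ←essential
  m7: 0-0-11,0-01-1,00-1-1,000--1,0001--
  m13: 00-1-1 ←essential
  m15: -01111,00-1-1
  m18: -10010,01001-
  m19: 0-0-11,01001-
  m21: -101-1,0-01-1
  m24: -11000 ←essential
  m34: 1-0010,10-010,10001-
  m35: -00011,10001-
  m36: -00100 ←essential
  m41: 101001 ←essential
  m42: 10-010 ←essential
  m47: -01111 ←essential
  m49: 110-01 ←essential
  m50: -10010,1-0010
  m53: -101-1,11-101,110-01
  m55: -101-1 ←essential
  m56: -11000,111-00
  m60: 111-00,11110-
  m61: 11-101,11110-
Essential: -00100, -01111, -101-1, -11000, 00-1-1, 000-0-, 0001--, 10-010, 101001, 110-01

10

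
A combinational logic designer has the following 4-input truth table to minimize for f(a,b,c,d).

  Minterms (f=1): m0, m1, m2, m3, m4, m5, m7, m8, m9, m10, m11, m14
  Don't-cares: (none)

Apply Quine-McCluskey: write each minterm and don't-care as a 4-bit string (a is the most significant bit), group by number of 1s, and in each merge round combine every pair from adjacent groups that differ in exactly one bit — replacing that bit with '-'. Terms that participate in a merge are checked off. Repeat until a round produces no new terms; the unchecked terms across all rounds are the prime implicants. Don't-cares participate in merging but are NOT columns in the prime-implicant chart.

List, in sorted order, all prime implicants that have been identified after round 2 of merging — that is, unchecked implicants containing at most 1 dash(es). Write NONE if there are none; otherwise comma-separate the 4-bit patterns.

[col 0] 0000*, 0001*, 0010*, 0011*, 0100*, 0101*, 0111*, 1000*, 1001*, 1010*, 1011*, 1110*
[col 1] -000*, -001*, -010*, -011*, 0-00*, 0-01*, 0-11*, 00-0*, 00-1*, 000-*, 001-*, 01-1*, 010-*, 1-10, 10-0*, 10-1*, 100-*, 101-*
[col 2] -0-0*, -0-1*, -00-*, -01-*, 0--1, 0-0-, 00--*, 10--*
[col 3] -0--
Prime implicants: -0--, 0--1, 0-0-, 1-10

1-10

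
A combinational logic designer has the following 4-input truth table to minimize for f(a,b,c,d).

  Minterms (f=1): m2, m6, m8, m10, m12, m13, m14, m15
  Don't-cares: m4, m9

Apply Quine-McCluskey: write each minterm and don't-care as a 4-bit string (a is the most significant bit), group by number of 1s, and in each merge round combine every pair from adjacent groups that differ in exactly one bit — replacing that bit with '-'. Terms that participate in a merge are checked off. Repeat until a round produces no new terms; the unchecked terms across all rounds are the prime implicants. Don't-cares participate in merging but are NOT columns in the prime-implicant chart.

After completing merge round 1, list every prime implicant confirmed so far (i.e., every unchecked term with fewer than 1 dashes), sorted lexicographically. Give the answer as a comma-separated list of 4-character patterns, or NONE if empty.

[col 0] 0010*, 0100*, 0110*, 1000*, 1001*, 1010*, 1100*, 1101*, 1110*, 1111*
[col 1] -010*, -100*, -110*, 0-10*, 01-0*, 1-00*, 1-01*, 1-10*, 10-0*, 100-*, 11-0*, 11-1*, 110-*, 111-*
[col 2] --10, -1-0, 1--0, 1-0-, 11--
Prime implicants: --10, -1-0, 1--0, 1-0-, 11--

NONE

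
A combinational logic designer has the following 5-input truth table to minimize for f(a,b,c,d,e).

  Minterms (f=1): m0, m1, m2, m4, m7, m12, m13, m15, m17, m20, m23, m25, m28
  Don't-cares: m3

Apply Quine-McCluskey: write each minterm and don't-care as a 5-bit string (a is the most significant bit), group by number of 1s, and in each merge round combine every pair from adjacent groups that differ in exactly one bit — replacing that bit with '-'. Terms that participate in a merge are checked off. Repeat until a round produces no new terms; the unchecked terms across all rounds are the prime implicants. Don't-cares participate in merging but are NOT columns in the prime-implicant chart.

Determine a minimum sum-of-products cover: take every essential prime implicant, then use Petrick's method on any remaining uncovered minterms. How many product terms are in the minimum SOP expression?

5

Round 0: 00000✓ 00001✓ 00010✓ 00011✓ 00100✓ 00111✓ 01100✓ 01101✓ 01111✓ 10001✓ 10100✓ 10111✓ 11001✓ 11100✓
Round 1: -0001 -0100✓ -0111 -1100✓ 0-100✓ 0-111 00-00 00-11 000-0✓ 000-1✓ 0000-✓ 0001-✓ 011-1 0110- 1-001 1-100✓
Round 2: --100 000--
PIs = {--100, -0001, -0111, 0-111, 00-00, 00-11, 000--, 011-1, 0110-, 1-001}
Coverage chart:
  m0: 00-00,000--
  m1: -0001,000--
  m2: 000-- ←essential
  m4: --100,00-00
  m7: -0111,0-111,00-11
  m12: --100,0110-
  m13: 011-1,0110-
  m15: 0-111,011-1
  m17: -0001,1-001
  m20: --100 ←essential
  m23: -0111 ←essential
  m25: 1-001 ←essential
  m28: --100 ←essential
Essential: --100, -0111, 000--, 1-001
Petrick residual → 011-1
Min cover (5 terms): cd'e' + b'cde + a'b'c' + a'bce + ac'd'e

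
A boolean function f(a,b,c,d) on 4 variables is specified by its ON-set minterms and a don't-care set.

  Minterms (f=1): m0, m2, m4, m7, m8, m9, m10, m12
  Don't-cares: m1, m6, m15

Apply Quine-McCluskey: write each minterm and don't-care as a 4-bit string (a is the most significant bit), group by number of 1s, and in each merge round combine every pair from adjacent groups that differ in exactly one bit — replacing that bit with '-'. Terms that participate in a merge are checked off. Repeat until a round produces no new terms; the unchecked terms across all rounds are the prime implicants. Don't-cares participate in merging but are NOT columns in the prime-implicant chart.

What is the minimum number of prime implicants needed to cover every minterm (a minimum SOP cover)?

size-2^0 implicants → 0000(✓)  0001(✓)  0010(✓)  0100(✓)  0110(✓)  0111(✓)  1000(✓)  1001(✓)  1010(✓)  1100(✓)  1111(✓)
size-2^1 implicants → -000(✓)  -001(✓)  -010(✓)  -100(✓)  -111  0-00(✓)  0-10(✓)  00-0(✓)  000-(✓)  01-0(✓)  011-  1-00(✓)  10-0(✓)  100-(✓)
size-2^2 implicants → --00  -0-0  -00-  0--0
Unchecked terms (primes): --00, -0-0, -00-, -111, 0--0, 011-
Minterm coverage:
  m0 ⊆ --00,-0-0,-00-,0--0
  m2 ⊆ -0-0,0--0
  m4 ⊆ --00,0--0
  m7 ⊆ -111,011-
  m8 ⊆ --00,-0-0,-00-
  m9 ⊆ -00- [E]
  m10 ⊆ -0-0 [E]
  m12 ⊆ --00 [E]
E = {--00, -0-0, -00-}
Petrick residual → -111
Cover = c'd' + b'd' + b'c' + bcd  |cover|=4

4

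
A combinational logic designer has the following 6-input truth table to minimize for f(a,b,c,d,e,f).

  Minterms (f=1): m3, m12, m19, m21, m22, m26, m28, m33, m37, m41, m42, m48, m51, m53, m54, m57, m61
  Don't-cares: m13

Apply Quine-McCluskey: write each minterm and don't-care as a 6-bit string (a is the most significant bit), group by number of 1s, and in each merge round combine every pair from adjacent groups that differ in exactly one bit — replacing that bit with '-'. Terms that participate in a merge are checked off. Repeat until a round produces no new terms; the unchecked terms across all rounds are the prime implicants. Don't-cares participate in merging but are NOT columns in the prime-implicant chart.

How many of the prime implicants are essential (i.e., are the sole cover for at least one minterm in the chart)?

Round 0: 000011✓ 001100✓ 001101✓ 010011✓ 010101✓ 010110✓ 011010 011100✓ 100001✓ 100101✓ 101001✓ 101010 110000 110011✓ 110101✓ 110110✓ 111001✓ 111101✓
Round 1: -10011 -10101 -10110 0-0011 0-1100 00110- 1-0101 1-1001 10-001 100-01 11-101 111-01
PIs = {-10011, -10101, -10110, 0-0011, 0-1100, 00110-, 011010, 1-0101, 1-1001, 10-001, 100-01, 101010, 11-101, 110000, 111-01}
Coverage chart:
  m3: 0-0011 ←essential
  m12: 0-1100,00110-
  m19: -10011,0-0011
  m21: -10101 ←essential
  m22: -10110 ←essential
  m26: 011010 ←essential
  m28: 0-1100 ←essential
  m33: 10-001,100-01
  m37: 1-0101,100-01
  m41: 1-1001,10-001
  m42: 101010 ←essential
  m48: 110000 ←essential
  m51: -10011 ←essential
  m53: -10101,1-0101,11-101
  m54: -10110 ←essential
  m57: 1-1001,111-01
  m61: 11-101,111-01
Essential: -10011, -10101, -10110, 0-0011, 0-1100, 011010, 101010, 110000

8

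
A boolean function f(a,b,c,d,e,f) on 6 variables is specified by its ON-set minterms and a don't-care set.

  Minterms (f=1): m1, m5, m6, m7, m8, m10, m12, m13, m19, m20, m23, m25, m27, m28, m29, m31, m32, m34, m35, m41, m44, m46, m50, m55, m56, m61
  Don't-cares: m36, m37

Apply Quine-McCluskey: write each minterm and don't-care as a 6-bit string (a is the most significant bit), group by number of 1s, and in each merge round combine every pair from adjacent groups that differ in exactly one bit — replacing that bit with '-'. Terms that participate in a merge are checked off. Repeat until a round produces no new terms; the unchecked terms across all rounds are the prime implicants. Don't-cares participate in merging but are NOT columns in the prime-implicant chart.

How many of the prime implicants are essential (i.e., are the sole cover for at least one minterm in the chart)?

size-2^0 implicants → 000001(✓)  000101(✓)  000110(✓)  000111(✓)  001000(✓)  001010(✓)  001100(✓)  001101(✓)  010011(✓)  010100(✓)  010111(✓)  011001(✓)  011011(✓)  011100(✓)  011101(✓)  011111(✓)  100000(✓)  100010(✓)  100011(✓)  100100(✓)  100101(✓)  101001  101100(✓)  101110(✓)  110010(✓)  110111(✓)  111000  111101(✓)
size-2^1 implicants → -00101  -01100  -10111  -11101  0-0111  0-1100(✓)  0-1101(✓)  00-101  000-01  0001-1  00011-  001-00  0010-0  00110-(✓)  01-011(✓)  01-100  01-111(✓)  010-11(✓)  011-01(✓)  011-11(✓)  0110-1(✓)  0111-1(✓)  01110-(✓)  1-0010  10-100  100-00  1000-0  10001-  10010-  1011-0
size-2^2 implicants → 0-110-  01--11  011--1
Unchecked terms (primes): -00101, -01100, -10111, -11101, 0-0111, 0-110-, 00-101, 000-01, 0001-1, 00011-, 001-00, 0010-0, 01--11, 01-100, 011--1, 1-0010, 10-100, 100-00, 1000-0, 10001-, 10010-, 101001, 1011-0, 111000
Minterm coverage:
  m1 ⊆ 000-01 [E]
  m5 ⊆ -00101,00-101,000-01,0001-1
  m6 ⊆ 00011- [E]
  m7 ⊆ 0-0111,0001-1,00011-
  m8 ⊆ 001-00,0010-0
  m10 ⊆ 0010-0 [E]
  m12 ⊆ -01100,0-110-,001-00
  m13 ⊆ 0-110-,00-101
  m19 ⊆ 01--11 [E]
  m20 ⊆ 01-100 [E]
  m23 ⊆ -10111,0-0111,01--11
  m25 ⊆ 011--1 [E]
  m27 ⊆ 01--11,011--1
  m28 ⊆ 0-110-,01-100
  m29 ⊆ -11101,0-110-,011--1
  m31 ⊆ 01--11,011--1
  m32 ⊆ 100-00,1000-0
  m34 ⊆ 1-0010,1000-0,10001-
  m35 ⊆ 10001- [E]
  m41 ⊆ 101001 [E]
  m44 ⊆ -01100,10-100,1011-0
  m46 ⊆ 1011-0 [E]
  m50 ⊆ 1-0010 [E]
  m55 ⊆ -10111 [E]
  m56 ⊆ 111000 [E]
  m61 ⊆ -11101 [E]
E = {-10111, -11101, 000-01, 00011-, 0010-0, 01--11, 01-100, 011--1, 1-0010, 10001-, 101001, 1011-0, 111000}

13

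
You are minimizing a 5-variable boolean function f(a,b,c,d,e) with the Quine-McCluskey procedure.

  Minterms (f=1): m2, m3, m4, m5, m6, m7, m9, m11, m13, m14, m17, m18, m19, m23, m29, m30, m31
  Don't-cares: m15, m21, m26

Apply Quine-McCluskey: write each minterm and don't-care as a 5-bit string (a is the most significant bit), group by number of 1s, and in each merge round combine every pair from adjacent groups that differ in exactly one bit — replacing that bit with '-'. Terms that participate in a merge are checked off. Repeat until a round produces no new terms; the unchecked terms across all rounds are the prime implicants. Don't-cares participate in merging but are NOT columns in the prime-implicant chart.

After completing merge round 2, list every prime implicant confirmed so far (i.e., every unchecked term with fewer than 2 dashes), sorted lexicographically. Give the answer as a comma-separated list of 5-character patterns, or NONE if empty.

[col 0] 00010*, 00011*, 00100*, 00101*, 00110*, 00111*, 01001*, 01011*, 01101*, 01110*, 01111*, 10001*, 10010*, 10011*, 10101*, 10111*, 11010*, 11101*, 11110*, 11111*
[col 1] -0010*, -0011*, -0101*, -0111*, -1101*, -1110*, -1111*, 0-011*, 0-101*, 0-110*, 0-111*, 00-10*, 00-11*, 0001-*, 001-0*, 001-1*, 0010-*, 0011-*, 01-01*, 01-11*, 010-1*, 011-1*, 0111-*, 1-010, 1-101*, 1-111*, 10-01*, 10-11*, 100-1*, 1001-*, 101-1*, 11-10, 111-1*, 1111-*
[col 2] --101*, --111*, -0-11, -001-, -01-1*, -11-1*, -111-, 0--11, 0-1-1*, 0-11-, 00-1-, 001--, 01--1, 1-1-1*, 10--1
[col 3] --1-1
Prime implicants: --1-1, -0-11, -001-, -111-, 0--11, 0-11-, 00-1-, 001--, 01--1, 1-010, 10--1, 11-10

1-010, 11-10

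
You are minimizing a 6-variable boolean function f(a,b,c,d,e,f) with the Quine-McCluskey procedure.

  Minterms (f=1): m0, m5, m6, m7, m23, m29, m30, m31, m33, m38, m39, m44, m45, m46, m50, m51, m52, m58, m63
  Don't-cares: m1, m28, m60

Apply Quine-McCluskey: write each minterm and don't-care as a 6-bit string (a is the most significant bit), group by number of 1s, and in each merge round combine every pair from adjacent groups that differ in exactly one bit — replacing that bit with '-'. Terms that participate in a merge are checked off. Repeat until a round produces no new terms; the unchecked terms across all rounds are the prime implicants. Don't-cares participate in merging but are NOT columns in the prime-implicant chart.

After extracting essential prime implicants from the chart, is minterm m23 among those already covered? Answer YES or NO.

[col 0] 000000*, 000001*, 000101*, 000110*, 000111*, 010111*, 011100*, 011101*, 011110*, 011111*, 100001*, 100110*, 100111*, 101100*, 101101*, 101110*, 110010*, 110011*, 110100*, 111010*, 111100*, 111111*
[col 1] -00001, -00110*, -00111*, -11100, -11111, 0-0111, 000-01, 00000-, 0001-1, 00011-*, 01-111, 0111-0*, 0111-1*, 01110-*, 01111-*, 1-1100, 10-110, 10011-*, 1011-0, 10110-, 11-010, 11-100, 11001-
[col 2] -0011-, 0111--
Prime implicants: -00001, -0011-, -11100, -11111, 0-0111, 000-01, 00000-, 0001-1, 01-111, 0111--, 1-1100, 10-110, 1011-0, 10110-, 11-010, 11-100, 11001-
PI chart (minterm → PIs covering it):
  0 | 00000-  (sole → essential)
  5 | 000-01,0001-1
  6 | -0011-  (sole → essential)
  7 | -0011-,0-0111,0001-1
  23 | 0-0111,01-111
  29 | 0111--  (sole → essential)
  30 | 0111--  (sole → essential)
  31 | -11111,01-111,0111--
  33 | -00001  (sole → essential)
  38 | -0011-,10-110
  39 | -0011-  (sole → essential)
  44 | 1-1100,1011-0,10110-
  45 | 10110-  (sole → essential)
  46 | 10-110,1011-0
  50 | 11-010,11001-
  51 | 11001-  (sole → essential)
  52 | 11-100  (sole → essential)
  58 | 11-010  (sole → essential)
  63 | -11111  (sole → essential)
Essential prime implicants: -00001, -0011-, -11111, 00000-, 0111--, 10110-, 11-010, 11-100, 11001-

NO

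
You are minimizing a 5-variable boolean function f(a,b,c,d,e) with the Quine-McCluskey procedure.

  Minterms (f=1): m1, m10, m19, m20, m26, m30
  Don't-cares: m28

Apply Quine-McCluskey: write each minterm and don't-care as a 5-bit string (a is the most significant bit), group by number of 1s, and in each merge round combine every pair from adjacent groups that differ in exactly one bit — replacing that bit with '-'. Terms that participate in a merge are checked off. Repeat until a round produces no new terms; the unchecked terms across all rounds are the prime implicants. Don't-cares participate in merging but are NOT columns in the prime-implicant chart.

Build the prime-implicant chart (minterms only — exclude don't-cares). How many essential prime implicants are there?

4

[col 0] 00001, 01010*, 10011, 10100*, 11010*, 11100*, 11110*
[col 1] -1010, 1-100, 11-10, 111-0
Prime implicants: -1010, 00001, 1-100, 10011, 11-10, 111-0
PI chart (minterm → PIs covering it):
  1 | 00001  (sole → essential)
  10 | -1010  (sole → essential)
  19 | 10011  (sole → essential)
  20 | 1-100  (sole → essential)
  26 | -1010,11-10
  30 | 11-10,111-0
Essential prime implicants: -1010, 00001, 1-100, 10011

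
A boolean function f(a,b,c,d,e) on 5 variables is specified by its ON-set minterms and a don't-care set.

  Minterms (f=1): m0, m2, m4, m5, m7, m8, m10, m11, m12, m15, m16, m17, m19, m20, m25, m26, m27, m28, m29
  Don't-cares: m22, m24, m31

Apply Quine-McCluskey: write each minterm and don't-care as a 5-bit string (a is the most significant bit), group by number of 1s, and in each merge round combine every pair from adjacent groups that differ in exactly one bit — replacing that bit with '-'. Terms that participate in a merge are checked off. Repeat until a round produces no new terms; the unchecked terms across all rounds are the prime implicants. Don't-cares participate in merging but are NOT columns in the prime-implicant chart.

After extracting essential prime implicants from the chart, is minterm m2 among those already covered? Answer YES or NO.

size-2^0 implicants → 00000(✓)  00010(✓)  00100(✓)  00101(✓)  00111(✓)  01000(✓)  01010(✓)  01011(✓)  01100(✓)  01111(✓)  10000(✓)  10001(✓)  10011(✓)  10100(✓)  10110(✓)  11000(✓)  11001(✓)  11010(✓)  11011(✓)  11100(✓)  11101(✓)  11111(✓)
size-2^1 implicants → -0000(✓)  -0100(✓)  -1000(✓)  -1010(✓)  -1011(✓)  -1100(✓)  -1111(✓)  0-000(✓)  0-010(✓)  0-100(✓)  0-111  00-00(✓)  000-0(✓)  001-1  0010-  01-00(✓)  01-11(✓)  010-0(✓)  0101-(✓)  1-000(✓)  1-001(✓)  1-011(✓)  1-100(✓)  10-00(✓)  100-1(✓)  1000-(✓)  101-0  11-00(✓)  11-01(✓)  11-11(✓)  110-0(✓)  110-1(✓)  1100-(✓)  1101-(✓)  111-1(✓)  1110-(✓)
size-2^2 implicants → --000(✓)  --100(✓)  -0-00(✓)  -1-00(✓)  -1-11  -10-0  -101-  0--00(✓)  0-0-0  1--00(✓)  1-0-1  1-00-  11--1  11-0-  110--
size-2^3 implicants → ---00
Unchecked terms (primes): ---00, -1-11, -10-0, -101-, 0-0-0, 0-111, 001-1, 0010-, 1-0-1, 1-00-, 101-0, 11--1, 11-0-, 110--
Minterm coverage:
  m0 ⊆ ---00,0-0-0
  m2 ⊆ 0-0-0 [E]
  m4 ⊆ ---00,0010-
  m5 ⊆ 001-1,0010-
  m7 ⊆ 0-111,001-1
  m8 ⊆ ---00,-10-0,0-0-0
  m10 ⊆ -10-0,-101-,0-0-0
  m11 ⊆ -1-11,-101-
  m12 ⊆ ---00 [E]
  m15 ⊆ -1-11,0-111
  m16 ⊆ ---00,1-00-
  m17 ⊆ 1-0-1,1-00-
  m19 ⊆ 1-0-1 [E]
  m20 ⊆ ---00,101-0
  m25 ⊆ 1-0-1,1-00-,11--1,11-0-,110--
  m26 ⊆ -10-0,-101-,110--
  m27 ⊆ -1-11,-101-,1-0-1,11--1,110--
  m28 ⊆ ---00,11-0-
  m29 ⊆ 11--1,11-0-
E = {---00, 0-0-0, 1-0-1}

YES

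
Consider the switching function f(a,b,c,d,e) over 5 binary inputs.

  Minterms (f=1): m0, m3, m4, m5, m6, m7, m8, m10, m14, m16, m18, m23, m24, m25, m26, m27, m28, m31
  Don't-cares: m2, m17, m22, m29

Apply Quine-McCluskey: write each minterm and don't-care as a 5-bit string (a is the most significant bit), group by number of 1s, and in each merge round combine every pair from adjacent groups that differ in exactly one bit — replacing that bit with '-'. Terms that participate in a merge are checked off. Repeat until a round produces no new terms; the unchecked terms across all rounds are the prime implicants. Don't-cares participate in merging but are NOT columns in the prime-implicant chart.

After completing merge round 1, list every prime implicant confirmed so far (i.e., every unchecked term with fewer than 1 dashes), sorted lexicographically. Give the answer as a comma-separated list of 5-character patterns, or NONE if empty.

size-2^0 implicants → 00000(✓)  00010(✓)  00011(✓)  00100(✓)  00101(✓)  00110(✓)  00111(✓)  01000(✓)  01010(✓)  01110(✓)  10000(✓)  10001(✓)  10010(✓)  10110(✓)  10111(✓)  11000(✓)  11001(✓)  11010(✓)  11011(✓)  11100(✓)  11101(✓)  11111(✓)
size-2^1 implicants → -0000(✓)  -0010(✓)  -0110(✓)  -0111(✓)  -1000(✓)  -1010(✓)  0-000(✓)  0-010(✓)  0-110(✓)  00-00(✓)  00-10(✓)  00-11(✓)  000-0(✓)  0001-(✓)  001-0(✓)  001-1(✓)  0010-(✓)  0011-(✓)  01-10(✓)  010-0(✓)  1-000(✓)  1-001(✓)  1-010(✓)  1-111  10-10(✓)  100-0(✓)  1000-(✓)  1011-(✓)  11-00(✓)  11-01(✓)  11-11(✓)  110-0(✓)  110-1(✓)  1100-(✓)  1101-(✓)  111-1(✓)  1110-(✓)
size-2^2 implicants → --000(✓)  --010(✓)  -0-10  -00-0(✓)  -011-  -10-0(✓)  0--10  0-0-0(✓)  00--0  00-1-  001--  1-0-0(✓)  1-00-  11--1  11-0-  110--
size-2^3 implicants → --0-0
Unchecked terms (primes): --0-0, -0-10, -011-, 0--10, 00--0, 00-1-, 001--, 1-00-, 1-111, 11--1, 11-0-, 110--

NONE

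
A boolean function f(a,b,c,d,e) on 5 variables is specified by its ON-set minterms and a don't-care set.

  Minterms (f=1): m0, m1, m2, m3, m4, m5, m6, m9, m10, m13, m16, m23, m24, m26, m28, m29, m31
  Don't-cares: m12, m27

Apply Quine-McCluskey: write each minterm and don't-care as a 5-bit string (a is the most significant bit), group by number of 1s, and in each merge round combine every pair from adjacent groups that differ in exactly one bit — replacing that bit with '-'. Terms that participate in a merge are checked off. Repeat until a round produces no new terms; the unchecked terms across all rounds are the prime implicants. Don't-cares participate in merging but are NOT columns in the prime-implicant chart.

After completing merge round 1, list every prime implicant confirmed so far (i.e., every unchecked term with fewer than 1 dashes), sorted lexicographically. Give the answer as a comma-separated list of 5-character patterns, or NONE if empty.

[col 0] 00000*, 00001*, 00010*, 00011*, 00100*, 00101*, 00110*, 01001*, 01010*, 01100*, 01101*, 10000*, 10111*, 11000*, 11010*, 11011*, 11100*, 11101*, 11111*
[col 1] -0000, -1010, -1100*, -1101*, 0-001*, 0-010, 0-100*, 0-101*, 00-00*, 00-01*, 00-10*, 000-0*, 000-1*, 0000-*, 0001-*, 001-0*, 0010-*, 01-01*, 0110-*, 1-000, 1-111, 11-00, 11-11, 110-0, 1101-, 111-1, 1110-*
[col 2] -110-, 0--01, 0-10-, 00--0, 00-0-, 000--
Prime implicants: -0000, -1010, -110-, 0--01, 0-010, 0-10-, 00--0, 00-0-, 000--, 1-000, 1-111, 11-00, 11-11, 110-0, 1101-, 111-1

NONE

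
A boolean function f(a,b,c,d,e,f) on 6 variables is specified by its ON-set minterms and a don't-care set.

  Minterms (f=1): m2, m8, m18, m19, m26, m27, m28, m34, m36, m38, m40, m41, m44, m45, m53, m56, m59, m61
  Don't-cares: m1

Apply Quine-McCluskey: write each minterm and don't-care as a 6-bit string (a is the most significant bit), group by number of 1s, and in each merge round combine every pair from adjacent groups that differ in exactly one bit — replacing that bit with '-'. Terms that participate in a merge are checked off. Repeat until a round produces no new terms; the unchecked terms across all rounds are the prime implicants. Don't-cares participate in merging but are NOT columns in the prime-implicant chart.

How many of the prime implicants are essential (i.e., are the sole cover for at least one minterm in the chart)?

7

size-2^0 implicants → 000001  000010(✓)  001000(✓)  010010(✓)  010011(✓)  011010(✓)  011011(✓)  011100  100010(✓)  100100(✓)  100110(✓)  101000(✓)  101001(✓)  101100(✓)  101101(✓)  110101(✓)  111000(✓)  111011(✓)  111101(✓)
size-2^1 implicants → -00010  -01000  -11011  0-0010  01-010(✓)  01-011(✓)  01001-(✓)  01101-(✓)  1-1000  1-1101  10-100  100-10  1001-0  101-00(✓)  101-01(✓)  10100-(✓)  10110-(✓)  11-101
size-2^2 implicants → 01-01-  101-0-
Unchecked terms (primes): -00010, -01000, -11011, 0-0010, 000001, 01-01-, 011100, 1-1000, 1-1101, 10-100, 100-10, 1001-0, 101-0-, 11-101
Minterm coverage:
  m2 ⊆ -00010,0-0010
  m8 ⊆ -01000 [E]
  m18 ⊆ 0-0010,01-01-
  m19 ⊆ 01-01- [E]
  m26 ⊆ 01-01- [E]
  m27 ⊆ -11011,01-01-
  m28 ⊆ 011100 [E]
  m34 ⊆ -00010,100-10
  m36 ⊆ 10-100,1001-0
  m38 ⊆ 100-10,1001-0
  m40 ⊆ -01000,1-1000,101-0-
  m41 ⊆ 101-0- [E]
  m44 ⊆ 10-100,101-0-
  m45 ⊆ 1-1101,101-0-
  m53 ⊆ 11-101 [E]
  m56 ⊆ 1-1000 [E]
  m59 ⊆ -11011 [E]
  m61 ⊆ 1-1101,11-101
E = {-01000, -11011, 01-01-, 011100, 1-1000, 101-0-, 11-101}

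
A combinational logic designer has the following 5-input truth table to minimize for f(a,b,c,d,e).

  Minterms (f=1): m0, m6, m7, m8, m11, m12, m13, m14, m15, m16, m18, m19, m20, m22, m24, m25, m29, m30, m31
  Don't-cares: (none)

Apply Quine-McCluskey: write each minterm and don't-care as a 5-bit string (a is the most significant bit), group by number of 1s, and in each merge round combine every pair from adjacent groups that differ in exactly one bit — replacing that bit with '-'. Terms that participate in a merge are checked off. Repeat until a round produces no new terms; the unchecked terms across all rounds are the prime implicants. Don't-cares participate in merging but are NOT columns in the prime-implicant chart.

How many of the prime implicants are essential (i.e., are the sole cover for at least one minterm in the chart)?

size-2^0 implicants → 00000(✓)  00110(✓)  00111(✓)  01000(✓)  01011(✓)  01100(✓)  01101(✓)  01110(✓)  01111(✓)  10000(✓)  10010(✓)  10011(✓)  10100(✓)  10110(✓)  11000(✓)  11001(✓)  11101(✓)  11110(✓)  11111(✓)
size-2^1 implicants → -0000(✓)  -0110(✓)  -1000(✓)  -1101(✓)  -1110(✓)  -1111(✓)  0-000(✓)  0-110(✓)  0-111(✓)  0011-(✓)  01-00  01-11  011-0(✓)  011-1(✓)  0110-(✓)  0111-(✓)  1-000(✓)  1-110(✓)  10-00(✓)  10-10(✓)  100-0(✓)  1001-  101-0(✓)  11-01  1100-  111-1(✓)  1111-(✓)
size-2^2 implicants → --000  --110  -11-1  -111-  0-11-  011--  10--0
Unchecked terms (primes): --000, --110, -11-1, -111-, 0-11-, 01-00, 01-11, 011--, 10--0, 1001-, 11-01, 1100-
Minterm coverage:
  m0 ⊆ --000 [E]
  m6 ⊆ --110,0-11-
  m7 ⊆ 0-11- [E]
  m8 ⊆ --000,01-00
  m11 ⊆ 01-11 [E]
  m12 ⊆ 01-00,011--
  m13 ⊆ -11-1,011--
  m14 ⊆ --110,-111-,0-11-,011--
  m15 ⊆ -11-1,-111-,0-11-,01-11,011--
  m16 ⊆ --000,10--0
  m18 ⊆ 10--0,1001-
  m19 ⊆ 1001- [E]
  m20 ⊆ 10--0 [E]
  m22 ⊆ --110,10--0
  m24 ⊆ --000,1100-
  m25 ⊆ 11-01,1100-
  m29 ⊆ -11-1,11-01
  m30 ⊆ --110,-111-
  m31 ⊆ -11-1,-111-
E = {--000, 0-11-, 01-11, 10--0, 1001-}

5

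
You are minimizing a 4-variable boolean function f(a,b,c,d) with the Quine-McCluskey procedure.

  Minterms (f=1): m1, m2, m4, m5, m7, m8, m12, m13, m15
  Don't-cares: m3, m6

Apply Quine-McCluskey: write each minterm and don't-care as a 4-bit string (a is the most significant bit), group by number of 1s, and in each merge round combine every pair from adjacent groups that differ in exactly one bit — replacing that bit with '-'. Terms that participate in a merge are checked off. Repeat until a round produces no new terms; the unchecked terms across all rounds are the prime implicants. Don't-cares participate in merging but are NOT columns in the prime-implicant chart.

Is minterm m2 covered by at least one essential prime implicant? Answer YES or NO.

YES

Round 0: 0001✓ 0010✓ 0011✓ 0100✓ 0101✓ 0110✓ 0111✓ 1000✓ 1100✓ 1101✓ 1111✓
Round 1: -100✓ -101✓ -111✓ 0-01✓ 0-10✓ 0-11✓ 00-1✓ 001-✓ 01-0✓ 01-1✓ 010-✓ 011-✓ 1-00 11-1✓ 110-✓
Round 2: -1-1 -10- 0--1 0-1- 01--
PIs = {-1-1, -10-, 0--1, 0-1-, 01--, 1-00}
Coverage chart:
  m1: 0--1 ←essential
  m2: 0-1- ←essential
  m4: -10-,01--
  m5: -1-1,-10-,0--1,01--
  m7: -1-1,0--1,0-1-,01--
  m8: 1-00 ←essential
  m12: -10-,1-00
  m13: -1-1,-10-
  m15: -1-1 ←essential
Essential: -1-1, 0--1, 0-1-, 1-00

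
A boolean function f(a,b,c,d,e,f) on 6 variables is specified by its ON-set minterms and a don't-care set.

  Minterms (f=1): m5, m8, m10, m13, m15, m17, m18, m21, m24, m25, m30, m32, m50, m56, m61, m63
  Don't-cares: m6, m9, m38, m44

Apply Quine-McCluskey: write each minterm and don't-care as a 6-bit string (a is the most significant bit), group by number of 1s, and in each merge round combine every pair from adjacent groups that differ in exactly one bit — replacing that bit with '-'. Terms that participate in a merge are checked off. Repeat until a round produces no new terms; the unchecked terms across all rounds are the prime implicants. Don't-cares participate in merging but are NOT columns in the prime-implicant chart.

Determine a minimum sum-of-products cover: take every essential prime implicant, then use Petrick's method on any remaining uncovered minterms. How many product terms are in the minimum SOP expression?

9

Round 0: 000101✓ 000110✓ 001000✓ 001001✓ 001010✓ 001101✓ 001111✓ 010001✓ 010010✓ 010101✓ 011000✓ 011001✓ 011110 100000 100110✓ 101100 110010✓ 111000✓ 111101✓ 111111✓
Round 1: -00110 -10010 -11000 0-0101 0-1000✓ 0-1001✓ 00-101 001-01 0010-0 00100-✓ 0011-1 01-001 010-01 01100-✓ 1111-1
Round 2: 0-100-
PIs = {-00110, -10010, -11000, 0-0101, 0-100-, 00-101, 001-01, 0010-0, 0011-1, 01-001, 010-01, 011110, 100000, 101100, 1111-1}
Coverage chart:
  m5: 0-0101,00-101
  m8: 0-100-,0010-0
  m10: 0010-0 ←essential
  m13: 00-101,001-01,0011-1
  m15: 0011-1 ←essential
  m17: 01-001,010-01
  m18: -10010 ←essential
  m21: 0-0101,010-01
  m24: -11000,0-100-
  m25: 0-100-,01-001
  m30: 011110 ←essential
  m32: 100000 ←essential
  m50: -10010 ←essential
  m56: -11000 ←essential
  m61: 1111-1 ←essential
  m63: 1111-1 ←essential
Essential: -10010, -11000, 0010-0, 0011-1, 011110, 100000, 1111-1
Petrick residual → 0-0101, 01-001
Min cover (9 terms): bc'd'ef' + bcd'e'f' + a'c'de'f + a'b'cd'f' + a'b'cdf + a'bd'e'f + a'bcdef' + ab'c'd'e'f' + abcdf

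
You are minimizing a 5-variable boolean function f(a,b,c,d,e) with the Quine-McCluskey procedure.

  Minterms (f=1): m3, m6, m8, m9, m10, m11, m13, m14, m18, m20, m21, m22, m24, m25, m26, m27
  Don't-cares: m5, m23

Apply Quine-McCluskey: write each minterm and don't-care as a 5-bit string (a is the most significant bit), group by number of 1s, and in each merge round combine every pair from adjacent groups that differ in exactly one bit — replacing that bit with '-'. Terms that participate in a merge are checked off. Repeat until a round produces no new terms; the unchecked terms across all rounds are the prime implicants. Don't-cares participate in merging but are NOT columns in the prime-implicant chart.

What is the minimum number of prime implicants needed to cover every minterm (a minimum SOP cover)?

6

[col 0] 00011*, 00101*, 00110*, 01000*, 01001*, 01010*, 01011*, 01101*, 01110*, 10010*, 10100*, 10101*, 10110*, 10111*, 11000*, 11001*, 11010*, 11011*
[col 1] -0101, -0110, -1000*, -1001*, -1010*, -1011*, 0-011, 0-101, 0-110, 01-01, 01-10, 010-0*, 010-1*, 0100-*, 0101-*, 1-010, 10-10, 101-0*, 101-1*, 1010-*, 1011-*, 110-0*, 110-1*, 1100-*, 1101-*
[col 2] -10-0*, -10-1*, -100-*, -101-*, 010--*, 101--, 110--*
[col 3] -10--
Prime implicants: -0101, -0110, -10--, 0-011, 0-101, 0-110, 01-01, 01-10, 1-010, 10-10, 101--
PI chart (minterm → PIs covering it):
  3 | 0-011  (sole → essential)
  6 | -0110,0-110
  8 | -10--  (sole → essential)
  9 | -10--,01-01
  10 | -10--,01-10
  11 | -10--,0-011
  13 | 0-101,01-01
  14 | 0-110,01-10
  18 | 1-010,10-10
  20 | 101--  (sole → essential)
  21 | -0101,101--
  22 | -0110,10-10,101--
  24 | -10--  (sole → essential)
  25 | -10--  (sole → essential)
  26 | -10--,1-010
  27 | -10--  (sole → essential)
Essential prime implicants: -10--, 0-011, 101--
Petrick residual → 0-101, 0-110, 1-010
Minimum SOP uses 6 PIs: bc' + a'c'de + a'cd'e + a'cde' + ac'de' + ab'c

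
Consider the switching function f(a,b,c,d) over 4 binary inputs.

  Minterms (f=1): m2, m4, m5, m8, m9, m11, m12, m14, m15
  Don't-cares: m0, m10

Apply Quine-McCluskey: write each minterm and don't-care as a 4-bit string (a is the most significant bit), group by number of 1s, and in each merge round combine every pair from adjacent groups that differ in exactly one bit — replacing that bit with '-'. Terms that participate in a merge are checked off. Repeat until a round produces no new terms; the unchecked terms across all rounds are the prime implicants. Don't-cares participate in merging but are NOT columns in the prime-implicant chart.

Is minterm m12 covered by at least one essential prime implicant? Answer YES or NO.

NO

size-2^0 implicants → 0000(✓)  0010(✓)  0100(✓)  0101(✓)  1000(✓)  1001(✓)  1010(✓)  1011(✓)  1100(✓)  1110(✓)  1111(✓)
size-2^1 implicants → -000(✓)  -010(✓)  -100(✓)  0-00(✓)  00-0(✓)  010-  1-00(✓)  1-10(✓)  1-11(✓)  10-0(✓)  10-1(✓)  100-(✓)  101-(✓)  11-0(✓)  111-(✓)
size-2^2 implicants → --00  -0-0  1--0  1-1-  10--
Unchecked terms (primes): --00, -0-0, 010-, 1--0, 1-1-, 10--
Minterm coverage:
  m2 ⊆ -0-0 [E]
  m4 ⊆ --00,010-
  m5 ⊆ 010- [E]
  m8 ⊆ --00,-0-0,1--0,10--
  m9 ⊆ 10-- [E]
  m11 ⊆ 1-1-,10--
  m12 ⊆ --00,1--0
  m14 ⊆ 1--0,1-1-
  m15 ⊆ 1-1- [E]
E = {-0-0, 010-, 1-1-, 10--}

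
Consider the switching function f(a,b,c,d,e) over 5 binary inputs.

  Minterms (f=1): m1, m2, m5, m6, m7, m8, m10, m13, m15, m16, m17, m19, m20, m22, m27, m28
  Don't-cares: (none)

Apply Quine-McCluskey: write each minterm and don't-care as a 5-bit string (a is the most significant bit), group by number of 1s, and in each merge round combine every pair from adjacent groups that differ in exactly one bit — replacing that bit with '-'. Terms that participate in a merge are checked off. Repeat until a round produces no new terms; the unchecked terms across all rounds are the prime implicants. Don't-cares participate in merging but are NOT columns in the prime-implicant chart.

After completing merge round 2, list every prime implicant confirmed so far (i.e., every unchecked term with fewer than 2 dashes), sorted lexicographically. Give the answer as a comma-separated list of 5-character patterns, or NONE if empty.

-0001, -0110, 0-010, 00-01, 00-10, 0011-, 010-0, 1-011, 1-100, 10-00, 100-1, 1000-, 101-0

size-2^0 implicants → 00001(✓)  00010(✓)  00101(✓)  00110(✓)  00111(✓)  01000(✓)  01010(✓)  01101(✓)  01111(✓)  10000(✓)  10001(✓)  10011(✓)  10100(✓)  10110(✓)  11011(✓)  11100(✓)
size-2^1 implicants → -0001  -0110  0-010  0-101(✓)  0-111(✓)  00-01  00-10  001-1(✓)  0011-  010-0  011-1(✓)  1-011  1-100  10-00  100-1  1000-  101-0
size-2^2 implicants → 0-1-1
Unchecked terms (primes): -0001, -0110, 0-010, 0-1-1, 00-01, 00-10, 0011-, 010-0, 1-011, 1-100, 10-00, 100-1, 1000-, 101-0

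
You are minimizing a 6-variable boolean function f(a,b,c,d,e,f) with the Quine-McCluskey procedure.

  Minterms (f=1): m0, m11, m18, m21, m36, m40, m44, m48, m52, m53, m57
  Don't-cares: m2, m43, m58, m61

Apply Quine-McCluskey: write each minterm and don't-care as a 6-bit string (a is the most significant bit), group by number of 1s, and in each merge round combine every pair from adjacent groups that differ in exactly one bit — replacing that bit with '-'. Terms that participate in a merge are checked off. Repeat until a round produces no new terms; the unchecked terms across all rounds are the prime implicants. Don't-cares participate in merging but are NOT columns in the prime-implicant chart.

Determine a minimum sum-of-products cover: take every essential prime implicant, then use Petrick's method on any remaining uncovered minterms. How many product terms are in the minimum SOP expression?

8

[col 0] 000000*, 000010*, 001011*, 010010*, 010101*, 100100*, 101000*, 101011*, 101100*, 110000*, 110100*, 110101*, 111001*, 111010, 111101*
[col 1] -01011, -10101, 0-0010, 0000-0, 1-0100, 10-100, 101-00, 11-101, 110-00, 11010-, 111-01
Prime implicants: -01011, -10101, 0-0010, 0000-0, 1-0100, 10-100, 101-00, 11-101, 110-00, 11010-, 111-01, 111010
PI chart (minterm → PIs covering it):
  0 | 0000-0  (sole → essential)
  11 | -01011  (sole → essential)
  18 | 0-0010  (sole → essential)
  21 | -10101  (sole → essential)
  36 | 1-0100,10-100
  40 | 101-00  (sole → essential)
  44 | 10-100,101-00
  48 | 110-00  (sole → essential)
  52 | 1-0100,110-00,11010-
  53 | -10101,11-101,11010-
  57 | 111-01  (sole → essential)
Essential prime implicants: -01011, -10101, 0-0010, 0000-0, 101-00, 110-00, 111-01
Petrick residual → 1-0100
Minimum SOP uses 8 PIs: b'cd'ef + bc'de'f + a'c'd'ef' + a'b'c'd'f' + ac'de'f' + ab'ce'f' + abc'e'f' + abce'f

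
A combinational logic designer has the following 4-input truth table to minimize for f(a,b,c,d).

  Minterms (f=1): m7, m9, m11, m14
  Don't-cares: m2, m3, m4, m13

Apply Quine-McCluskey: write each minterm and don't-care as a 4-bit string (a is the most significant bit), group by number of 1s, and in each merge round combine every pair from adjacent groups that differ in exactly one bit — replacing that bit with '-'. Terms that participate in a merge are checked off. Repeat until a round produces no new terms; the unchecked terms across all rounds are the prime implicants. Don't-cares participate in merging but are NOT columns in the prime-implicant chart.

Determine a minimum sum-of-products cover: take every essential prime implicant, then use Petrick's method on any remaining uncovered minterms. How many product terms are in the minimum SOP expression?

3

[col 0] 0010*, 0011*, 0100, 0111*, 1001*, 1011*, 1101*, 1110
[col 1] -011, 0-11, 001-, 1-01, 10-1
Prime implicants: -011, 0-11, 001-, 0100, 1-01, 10-1, 1110
PI chart (minterm → PIs covering it):
  7 | 0-11  (sole → essential)
  9 | 1-01,10-1
  11 | -011,10-1
  14 | 1110  (sole → essential)
Essential prime implicants: 0-11, 1110
Petrick residual → 10-1
Minimum SOP uses 3 PIs: a'cd + ab'd + abcd'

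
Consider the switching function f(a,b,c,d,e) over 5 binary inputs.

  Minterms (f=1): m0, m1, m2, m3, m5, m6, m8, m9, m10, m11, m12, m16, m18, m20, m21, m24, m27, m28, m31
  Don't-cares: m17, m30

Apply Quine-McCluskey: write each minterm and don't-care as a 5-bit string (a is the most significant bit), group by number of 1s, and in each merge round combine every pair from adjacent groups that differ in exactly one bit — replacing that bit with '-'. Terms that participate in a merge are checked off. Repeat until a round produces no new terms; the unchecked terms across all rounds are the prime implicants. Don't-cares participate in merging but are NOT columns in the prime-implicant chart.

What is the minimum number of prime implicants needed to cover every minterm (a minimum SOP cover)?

size-2^0 implicants → 00000(✓)  00001(✓)  00010(✓)  00011(✓)  00101(✓)  00110(✓)  01000(✓)  01001(✓)  01010(✓)  01011(✓)  01100(✓)  10000(✓)  10001(✓)  10010(✓)  10100(✓)  10101(✓)  11000(✓)  11011(✓)  11100(✓)  11110(✓)  11111(✓)
size-2^1 implicants → -0000(✓)  -0001(✓)  -0010(✓)  -0101(✓)  -1000(✓)  -1011  -1100(✓)  0-000(✓)  0-001(✓)  0-010(✓)  0-011(✓)  00-01(✓)  00-10  000-0(✓)  000-1(✓)  0000-(✓)  0001-(✓)  01-00(✓)  010-0(✓)  010-1(✓)  0100-(✓)  0101-(✓)  1-000(✓)  1-100(✓)  10-00(✓)  10-01(✓)  100-0(✓)  1000-(✓)  1010-(✓)  11-00(✓)  11-11  111-0  1111-
size-2^2 implicants → --000  -0-01  -00-0  -000-  -1-00  0-0-0(✓)  0-0-1(✓)  0-00-(✓)  0-01-(✓)  000--(✓)  010--(✓)  1--00  10-0-
size-2^3 implicants → 0-0--
Unchecked terms (primes): --000, -0-01, -00-0, -000-, -1-00, -1011, 0-0--, 00-10, 1--00, 10-0-, 11-11, 111-0, 1111-
Minterm coverage:
  m0 ⊆ --000,-00-0,-000-,0-0--
  m1 ⊆ -0-01,-000-,0-0--
  m2 ⊆ -00-0,0-0--,00-10
  m3 ⊆ 0-0-- [E]
  m5 ⊆ -0-01 [E]
  m6 ⊆ 00-10 [E]
  m8 ⊆ --000,-1-00,0-0--
  m9 ⊆ 0-0-- [E]
  m10 ⊆ 0-0-- [E]
  m11 ⊆ -1011,0-0--
  m12 ⊆ -1-00 [E]
  m16 ⊆ --000,-00-0,-000-,1--00,10-0-
  m18 ⊆ -00-0 [E]
  m20 ⊆ 1--00,10-0-
  m21 ⊆ -0-01,10-0-
  m24 ⊆ --000,-1-00,1--00
  m27 ⊆ -1011,11-11
  m28 ⊆ -1-00,1--00,111-0
  m31 ⊆ 11-11,1111-
E = {-0-01, -00-0, -1-00, 0-0--, 00-10}
Petrick residual → 1--00, 11-11
Cover = b'd'e + b'c'e' + bd'e' + a'c' + a'b'de' + ad'e' + abde  |cover|=7

7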